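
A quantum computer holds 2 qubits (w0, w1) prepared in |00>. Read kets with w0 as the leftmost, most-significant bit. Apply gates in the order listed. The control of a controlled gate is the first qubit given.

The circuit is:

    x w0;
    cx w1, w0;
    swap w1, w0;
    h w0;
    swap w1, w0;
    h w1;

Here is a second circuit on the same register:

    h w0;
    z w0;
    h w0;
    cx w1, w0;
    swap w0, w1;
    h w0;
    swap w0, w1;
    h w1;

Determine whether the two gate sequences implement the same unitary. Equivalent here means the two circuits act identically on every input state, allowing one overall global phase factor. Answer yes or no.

Yes, they are equivalent — the unitaries differ by at most a global phase.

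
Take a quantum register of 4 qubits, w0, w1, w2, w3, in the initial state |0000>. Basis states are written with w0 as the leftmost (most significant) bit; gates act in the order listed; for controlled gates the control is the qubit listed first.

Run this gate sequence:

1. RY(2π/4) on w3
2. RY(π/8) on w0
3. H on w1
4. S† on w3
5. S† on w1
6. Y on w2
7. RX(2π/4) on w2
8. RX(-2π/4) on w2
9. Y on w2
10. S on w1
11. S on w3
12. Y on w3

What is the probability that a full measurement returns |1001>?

A full measurement returns |1001> with probability sin(pi/16)**2/4. Key observation: the block from step 4 through step 11 cancels to the identity and can be dropped.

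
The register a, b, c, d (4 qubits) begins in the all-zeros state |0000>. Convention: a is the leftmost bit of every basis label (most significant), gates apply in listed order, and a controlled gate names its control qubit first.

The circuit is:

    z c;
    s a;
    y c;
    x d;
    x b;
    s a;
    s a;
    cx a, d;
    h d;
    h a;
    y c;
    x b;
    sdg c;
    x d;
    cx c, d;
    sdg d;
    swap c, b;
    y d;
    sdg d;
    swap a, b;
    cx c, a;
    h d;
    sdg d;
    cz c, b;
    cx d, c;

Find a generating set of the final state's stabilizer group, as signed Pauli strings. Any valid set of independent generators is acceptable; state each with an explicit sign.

The stabilizer group can be generated by +IXII, +ZIII, +IIZI, +IIIZ, among other valid generating sets.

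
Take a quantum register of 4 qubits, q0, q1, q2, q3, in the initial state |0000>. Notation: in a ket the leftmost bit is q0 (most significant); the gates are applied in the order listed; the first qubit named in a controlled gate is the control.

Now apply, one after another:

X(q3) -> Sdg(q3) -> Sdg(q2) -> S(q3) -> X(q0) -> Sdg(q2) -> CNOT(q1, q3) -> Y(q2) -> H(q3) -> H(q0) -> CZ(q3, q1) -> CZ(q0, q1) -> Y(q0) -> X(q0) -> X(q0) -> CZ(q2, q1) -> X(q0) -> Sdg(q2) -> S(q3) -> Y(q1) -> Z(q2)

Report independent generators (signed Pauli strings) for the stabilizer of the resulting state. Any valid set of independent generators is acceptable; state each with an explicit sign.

One valid set of independent stabilizer generators is +XIII, -IIIY, -IZII, -IIZI (any independent generating set of the same group is equally correct).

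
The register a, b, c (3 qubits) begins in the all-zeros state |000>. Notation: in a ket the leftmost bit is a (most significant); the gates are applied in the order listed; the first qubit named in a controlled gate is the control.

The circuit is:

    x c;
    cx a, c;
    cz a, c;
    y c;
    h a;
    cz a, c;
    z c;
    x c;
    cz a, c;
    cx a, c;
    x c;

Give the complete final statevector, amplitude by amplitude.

The final amplitudes are -sqrt(2)*I/2 on |000>, sqrt(2)*I/2 on |101>, and 0 on every other basis state.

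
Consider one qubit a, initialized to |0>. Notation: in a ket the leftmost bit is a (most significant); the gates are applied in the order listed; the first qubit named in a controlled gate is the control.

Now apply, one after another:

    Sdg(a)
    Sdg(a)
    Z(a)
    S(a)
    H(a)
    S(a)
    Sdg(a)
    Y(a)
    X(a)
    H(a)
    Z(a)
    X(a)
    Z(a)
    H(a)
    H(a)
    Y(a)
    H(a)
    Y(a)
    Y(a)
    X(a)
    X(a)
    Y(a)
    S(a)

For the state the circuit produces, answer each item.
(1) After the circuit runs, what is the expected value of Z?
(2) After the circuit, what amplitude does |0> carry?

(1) The expectation value of Z is 0.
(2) |0> carries amplitude sqrt(2)*I/2 in the final state.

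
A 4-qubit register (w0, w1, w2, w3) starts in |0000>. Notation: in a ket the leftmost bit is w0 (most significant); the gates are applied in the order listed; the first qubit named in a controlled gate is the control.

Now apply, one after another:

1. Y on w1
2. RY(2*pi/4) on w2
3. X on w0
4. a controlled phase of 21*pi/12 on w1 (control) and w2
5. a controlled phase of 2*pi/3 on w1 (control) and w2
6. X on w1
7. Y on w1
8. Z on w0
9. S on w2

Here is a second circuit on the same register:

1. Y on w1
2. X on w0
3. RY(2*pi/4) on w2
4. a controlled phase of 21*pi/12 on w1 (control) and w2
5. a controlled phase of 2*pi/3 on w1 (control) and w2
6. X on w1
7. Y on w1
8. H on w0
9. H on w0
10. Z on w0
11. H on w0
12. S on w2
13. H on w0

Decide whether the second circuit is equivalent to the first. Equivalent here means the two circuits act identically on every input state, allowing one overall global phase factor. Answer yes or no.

Yes — the two circuits implement the same unitary up to a global phase.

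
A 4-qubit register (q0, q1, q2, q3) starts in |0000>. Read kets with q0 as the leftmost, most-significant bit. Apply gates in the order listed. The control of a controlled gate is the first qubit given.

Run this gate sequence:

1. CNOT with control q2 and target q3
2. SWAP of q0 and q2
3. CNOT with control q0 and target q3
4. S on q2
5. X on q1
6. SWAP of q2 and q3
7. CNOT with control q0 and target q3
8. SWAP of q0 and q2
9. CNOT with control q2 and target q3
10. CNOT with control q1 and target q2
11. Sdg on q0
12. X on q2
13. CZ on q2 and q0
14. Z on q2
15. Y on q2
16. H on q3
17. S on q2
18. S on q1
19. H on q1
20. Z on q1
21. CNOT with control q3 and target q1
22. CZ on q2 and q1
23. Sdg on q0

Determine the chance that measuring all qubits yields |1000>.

Outcome |1000> occurs with probability 0.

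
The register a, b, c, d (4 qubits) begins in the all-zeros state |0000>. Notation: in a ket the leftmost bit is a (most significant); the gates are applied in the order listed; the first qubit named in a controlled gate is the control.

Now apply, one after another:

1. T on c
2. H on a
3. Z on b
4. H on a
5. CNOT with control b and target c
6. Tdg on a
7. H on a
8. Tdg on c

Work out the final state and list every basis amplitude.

The resulting statevector has amplitude sqrt(2)/2 on |0000>, sqrt(2)/2 on |1000>, and 0 on every other basis state.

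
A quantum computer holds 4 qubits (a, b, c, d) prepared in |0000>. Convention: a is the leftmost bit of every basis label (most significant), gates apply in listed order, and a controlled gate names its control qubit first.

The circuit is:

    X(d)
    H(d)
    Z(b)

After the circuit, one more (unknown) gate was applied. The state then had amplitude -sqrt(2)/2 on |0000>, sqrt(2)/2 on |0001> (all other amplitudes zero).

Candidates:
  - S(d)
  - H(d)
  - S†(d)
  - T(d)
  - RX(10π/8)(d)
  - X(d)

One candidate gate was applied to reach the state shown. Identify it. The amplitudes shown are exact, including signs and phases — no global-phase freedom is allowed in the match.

It was X(d) that produced the state shown.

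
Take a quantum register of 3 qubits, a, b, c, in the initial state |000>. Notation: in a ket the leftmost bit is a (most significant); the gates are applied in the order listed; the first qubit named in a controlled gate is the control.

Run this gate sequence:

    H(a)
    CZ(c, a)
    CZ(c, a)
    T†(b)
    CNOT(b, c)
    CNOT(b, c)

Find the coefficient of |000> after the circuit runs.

The amplitude on |000> is sqrt(2)/2. Key observation: steps 2-3 multiply out to the identity, so the circuit reduces to the remaining gates.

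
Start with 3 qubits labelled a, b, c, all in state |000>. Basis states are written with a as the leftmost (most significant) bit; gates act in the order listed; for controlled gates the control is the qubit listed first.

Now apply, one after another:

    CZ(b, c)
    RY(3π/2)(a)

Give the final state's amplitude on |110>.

The amplitude on |110> is 0.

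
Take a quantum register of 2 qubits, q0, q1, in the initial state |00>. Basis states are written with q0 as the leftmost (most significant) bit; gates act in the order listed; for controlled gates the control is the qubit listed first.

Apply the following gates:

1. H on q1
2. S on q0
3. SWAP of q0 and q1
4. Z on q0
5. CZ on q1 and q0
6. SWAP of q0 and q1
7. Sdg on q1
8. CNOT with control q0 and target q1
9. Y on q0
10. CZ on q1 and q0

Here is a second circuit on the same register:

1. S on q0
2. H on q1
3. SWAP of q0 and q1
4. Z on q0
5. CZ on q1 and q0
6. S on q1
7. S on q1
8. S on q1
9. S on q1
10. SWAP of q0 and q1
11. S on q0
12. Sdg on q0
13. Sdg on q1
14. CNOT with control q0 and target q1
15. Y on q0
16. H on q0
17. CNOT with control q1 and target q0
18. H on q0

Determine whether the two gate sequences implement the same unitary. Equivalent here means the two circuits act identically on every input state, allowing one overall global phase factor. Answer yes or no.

Yes — the two circuits implement the same unitary up to a global phase.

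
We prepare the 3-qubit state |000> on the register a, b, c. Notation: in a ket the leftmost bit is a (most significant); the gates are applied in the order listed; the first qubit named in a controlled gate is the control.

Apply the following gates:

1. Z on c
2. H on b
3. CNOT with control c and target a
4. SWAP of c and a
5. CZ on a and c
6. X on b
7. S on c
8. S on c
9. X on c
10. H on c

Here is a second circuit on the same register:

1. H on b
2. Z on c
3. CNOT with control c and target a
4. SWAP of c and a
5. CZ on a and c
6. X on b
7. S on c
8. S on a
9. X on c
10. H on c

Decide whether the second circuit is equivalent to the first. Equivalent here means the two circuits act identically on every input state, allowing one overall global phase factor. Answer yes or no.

No — the two circuits implement different unitaries, even allowing a global phase.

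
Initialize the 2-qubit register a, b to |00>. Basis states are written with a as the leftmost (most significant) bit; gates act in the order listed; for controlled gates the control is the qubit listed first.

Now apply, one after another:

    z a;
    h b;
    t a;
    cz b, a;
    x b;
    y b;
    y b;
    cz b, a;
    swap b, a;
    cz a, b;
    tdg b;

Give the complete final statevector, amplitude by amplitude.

The resulting statevector has amplitude sqrt(2)/2 on |00>, 0 on |01>, sqrt(2)/2 on |10>, 0 on |11>.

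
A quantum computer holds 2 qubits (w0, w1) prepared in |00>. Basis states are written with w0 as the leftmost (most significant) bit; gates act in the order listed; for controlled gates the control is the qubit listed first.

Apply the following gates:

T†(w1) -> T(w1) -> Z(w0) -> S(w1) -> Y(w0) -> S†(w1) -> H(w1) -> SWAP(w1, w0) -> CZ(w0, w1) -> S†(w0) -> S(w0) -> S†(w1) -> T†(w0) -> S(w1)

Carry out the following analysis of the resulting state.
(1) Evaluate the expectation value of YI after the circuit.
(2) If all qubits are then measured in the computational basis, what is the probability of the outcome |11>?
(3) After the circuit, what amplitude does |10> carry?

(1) The observable YI averages to sqrt(2)/2.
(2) A full measurement returns |11> with probability 1/2.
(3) The final state's coefficient on |10> equals 0.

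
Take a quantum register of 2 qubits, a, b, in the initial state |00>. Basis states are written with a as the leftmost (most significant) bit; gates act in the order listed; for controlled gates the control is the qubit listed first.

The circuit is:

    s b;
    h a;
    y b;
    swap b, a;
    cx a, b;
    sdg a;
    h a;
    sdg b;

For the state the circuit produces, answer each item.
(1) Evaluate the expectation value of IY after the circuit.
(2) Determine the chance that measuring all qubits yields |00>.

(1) In the final state, IY has expectation -1.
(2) The probability of measuring |00> is 1/4.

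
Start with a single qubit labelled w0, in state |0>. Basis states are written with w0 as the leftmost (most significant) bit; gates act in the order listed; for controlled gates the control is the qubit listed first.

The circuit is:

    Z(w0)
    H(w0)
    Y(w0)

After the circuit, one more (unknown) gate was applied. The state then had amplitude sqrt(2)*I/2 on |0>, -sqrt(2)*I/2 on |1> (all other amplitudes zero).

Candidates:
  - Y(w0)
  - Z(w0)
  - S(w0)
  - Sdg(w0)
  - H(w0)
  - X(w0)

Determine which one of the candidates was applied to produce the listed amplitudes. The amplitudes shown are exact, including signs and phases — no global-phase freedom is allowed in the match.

The unique candidate consistent with the amplitudes is X(w0).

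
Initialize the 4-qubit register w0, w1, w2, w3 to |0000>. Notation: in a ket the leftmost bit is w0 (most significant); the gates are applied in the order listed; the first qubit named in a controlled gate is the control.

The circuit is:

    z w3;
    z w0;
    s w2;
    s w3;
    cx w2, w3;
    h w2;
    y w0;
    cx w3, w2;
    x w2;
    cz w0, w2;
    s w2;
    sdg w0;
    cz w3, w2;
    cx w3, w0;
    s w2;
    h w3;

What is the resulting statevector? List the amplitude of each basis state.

After the circuit, the state carries amplitude 1/2 on |1000>, 1/2 on |1001>, 1/2 on |1010>, 1/2 on |1011>, and 0 on every other basis state.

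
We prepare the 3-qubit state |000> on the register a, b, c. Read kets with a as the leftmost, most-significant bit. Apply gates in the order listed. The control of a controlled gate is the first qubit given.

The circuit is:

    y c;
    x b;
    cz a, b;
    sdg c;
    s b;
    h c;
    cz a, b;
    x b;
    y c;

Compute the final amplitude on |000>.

The amplitude on |000> is -sqrt(2)/2.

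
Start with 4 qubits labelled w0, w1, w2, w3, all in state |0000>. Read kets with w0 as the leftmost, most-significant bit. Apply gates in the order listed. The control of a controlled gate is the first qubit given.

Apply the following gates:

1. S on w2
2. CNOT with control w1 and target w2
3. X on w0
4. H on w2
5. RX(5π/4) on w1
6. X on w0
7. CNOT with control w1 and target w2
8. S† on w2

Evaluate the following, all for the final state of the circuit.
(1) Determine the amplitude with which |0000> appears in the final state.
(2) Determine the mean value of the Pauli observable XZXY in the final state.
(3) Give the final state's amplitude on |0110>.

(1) The amplitude on |0000> is -sqrt(4 - 2*sqrt(2))/4.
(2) The observable XZXY averages to 0.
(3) |0110> carries amplitude -sqrt(2*sqrt(2) + 4)/4 in the final state.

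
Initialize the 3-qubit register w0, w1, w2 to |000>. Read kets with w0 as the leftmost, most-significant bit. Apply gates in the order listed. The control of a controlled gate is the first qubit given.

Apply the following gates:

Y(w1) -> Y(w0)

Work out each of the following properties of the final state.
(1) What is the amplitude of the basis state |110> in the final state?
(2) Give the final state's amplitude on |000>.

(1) The amplitude on |110> is -1.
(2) The amplitude on |000> is 0.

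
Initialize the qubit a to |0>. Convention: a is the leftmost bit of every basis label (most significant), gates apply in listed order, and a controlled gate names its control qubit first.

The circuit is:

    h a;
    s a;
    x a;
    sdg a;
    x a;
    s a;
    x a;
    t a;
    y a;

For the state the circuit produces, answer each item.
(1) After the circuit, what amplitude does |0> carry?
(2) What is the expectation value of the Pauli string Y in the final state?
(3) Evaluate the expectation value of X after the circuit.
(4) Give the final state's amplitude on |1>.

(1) The final state's coefficient on |0> equals -sqrt(2)*exp(I*pi/4)/2.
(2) The observable Y averages to sqrt(2)/2.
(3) The observable X averages to sqrt(2)/2.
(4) The amplitude on |1> is -sqrt(2)*I/2.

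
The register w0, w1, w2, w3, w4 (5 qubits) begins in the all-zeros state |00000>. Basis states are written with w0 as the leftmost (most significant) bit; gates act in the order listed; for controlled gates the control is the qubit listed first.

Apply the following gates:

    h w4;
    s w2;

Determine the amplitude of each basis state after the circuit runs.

The resulting statevector has amplitude sqrt(2)/2 on |00000>, sqrt(2)/2 on |00001>, and 0 on every other basis state.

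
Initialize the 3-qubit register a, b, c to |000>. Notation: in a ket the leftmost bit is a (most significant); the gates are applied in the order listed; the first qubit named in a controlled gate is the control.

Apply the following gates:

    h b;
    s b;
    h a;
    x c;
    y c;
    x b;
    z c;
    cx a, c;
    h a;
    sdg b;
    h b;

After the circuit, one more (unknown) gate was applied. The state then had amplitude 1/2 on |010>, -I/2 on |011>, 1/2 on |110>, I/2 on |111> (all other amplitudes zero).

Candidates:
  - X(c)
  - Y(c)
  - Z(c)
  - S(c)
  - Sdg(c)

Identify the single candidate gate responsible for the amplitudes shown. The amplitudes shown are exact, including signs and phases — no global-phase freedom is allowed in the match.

The unique candidate consistent with the amplitudes is Sdg(c).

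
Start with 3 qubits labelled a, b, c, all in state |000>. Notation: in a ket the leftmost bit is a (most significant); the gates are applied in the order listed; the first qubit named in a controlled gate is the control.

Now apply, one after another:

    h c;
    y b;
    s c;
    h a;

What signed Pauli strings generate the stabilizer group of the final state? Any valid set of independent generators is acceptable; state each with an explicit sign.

The final state is stabilized by the group generated by +XII, +IIY, -IZI; other independent generating sets are equally valid.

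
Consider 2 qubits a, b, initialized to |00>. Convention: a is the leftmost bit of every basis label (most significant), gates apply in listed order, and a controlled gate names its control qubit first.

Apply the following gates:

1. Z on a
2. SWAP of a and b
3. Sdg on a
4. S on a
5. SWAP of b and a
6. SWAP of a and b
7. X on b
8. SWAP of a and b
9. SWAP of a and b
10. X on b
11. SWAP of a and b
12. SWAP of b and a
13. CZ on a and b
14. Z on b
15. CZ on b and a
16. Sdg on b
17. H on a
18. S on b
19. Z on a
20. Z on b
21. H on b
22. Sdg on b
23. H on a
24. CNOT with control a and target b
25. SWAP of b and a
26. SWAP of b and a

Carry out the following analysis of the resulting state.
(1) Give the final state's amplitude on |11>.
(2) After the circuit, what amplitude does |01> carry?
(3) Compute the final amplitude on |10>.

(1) The final state's coefficient on |11> equals sqrt(2)/2. Key observation: gates 5-12 undo each other exactly, leaving only the rest of the circuit to track.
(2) |01> carries amplitude 0 in the final state.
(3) |10> carries amplitude -sqrt(2)*I/2 in the final state.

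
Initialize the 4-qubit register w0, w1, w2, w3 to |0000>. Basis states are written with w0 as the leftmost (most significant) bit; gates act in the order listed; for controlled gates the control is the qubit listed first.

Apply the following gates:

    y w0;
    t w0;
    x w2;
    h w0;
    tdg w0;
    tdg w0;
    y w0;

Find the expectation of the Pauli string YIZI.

The expectation value of YIZI is -1.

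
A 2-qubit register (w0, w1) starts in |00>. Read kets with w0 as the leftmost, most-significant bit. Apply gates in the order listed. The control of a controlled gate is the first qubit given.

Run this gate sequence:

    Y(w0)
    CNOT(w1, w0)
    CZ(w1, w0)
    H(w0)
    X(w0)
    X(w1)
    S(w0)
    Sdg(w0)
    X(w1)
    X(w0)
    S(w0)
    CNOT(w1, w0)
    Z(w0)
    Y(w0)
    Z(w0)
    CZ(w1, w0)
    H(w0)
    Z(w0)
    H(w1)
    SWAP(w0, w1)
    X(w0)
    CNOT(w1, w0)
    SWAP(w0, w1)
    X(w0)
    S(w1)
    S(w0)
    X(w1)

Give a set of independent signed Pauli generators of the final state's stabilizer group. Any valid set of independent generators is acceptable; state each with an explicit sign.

The final state is stabilized by the group generated by -XI, -IY; other independent generating sets are equally valid. Key observation: steps 5-10 multiply out to the identity, so the circuit reduces to the remaining gates.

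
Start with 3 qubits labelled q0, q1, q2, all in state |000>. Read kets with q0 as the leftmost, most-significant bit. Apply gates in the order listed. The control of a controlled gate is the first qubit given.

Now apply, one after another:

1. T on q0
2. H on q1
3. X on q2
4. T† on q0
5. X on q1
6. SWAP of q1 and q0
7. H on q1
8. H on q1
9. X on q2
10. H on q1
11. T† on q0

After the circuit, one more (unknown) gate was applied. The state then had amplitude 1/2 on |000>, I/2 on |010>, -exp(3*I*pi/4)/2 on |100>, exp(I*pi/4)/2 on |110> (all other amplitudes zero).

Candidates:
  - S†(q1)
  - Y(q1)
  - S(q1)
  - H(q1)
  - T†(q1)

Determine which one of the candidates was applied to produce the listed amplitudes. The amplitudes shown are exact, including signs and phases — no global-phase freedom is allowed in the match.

It was S(q1) that produced the state shown.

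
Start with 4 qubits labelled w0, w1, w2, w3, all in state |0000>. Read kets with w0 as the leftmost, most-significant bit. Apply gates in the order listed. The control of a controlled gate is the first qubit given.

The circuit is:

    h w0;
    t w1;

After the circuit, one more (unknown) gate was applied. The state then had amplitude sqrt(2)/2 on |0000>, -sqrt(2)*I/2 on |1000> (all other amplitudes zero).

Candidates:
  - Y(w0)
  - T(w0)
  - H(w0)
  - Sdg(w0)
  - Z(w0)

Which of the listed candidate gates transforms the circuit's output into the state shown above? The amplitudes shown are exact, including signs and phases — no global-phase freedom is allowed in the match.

The unique candidate consistent with the amplitudes is Sdg(w0).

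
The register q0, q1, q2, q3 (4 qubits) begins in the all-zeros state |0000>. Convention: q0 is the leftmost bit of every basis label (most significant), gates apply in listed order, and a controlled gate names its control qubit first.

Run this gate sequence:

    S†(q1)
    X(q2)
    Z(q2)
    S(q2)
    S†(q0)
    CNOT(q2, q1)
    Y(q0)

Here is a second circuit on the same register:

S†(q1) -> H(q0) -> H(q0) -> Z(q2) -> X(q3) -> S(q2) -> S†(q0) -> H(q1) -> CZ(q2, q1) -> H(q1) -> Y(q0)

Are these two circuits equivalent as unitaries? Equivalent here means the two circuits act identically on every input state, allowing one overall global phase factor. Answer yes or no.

No — the two circuits implement different unitaries, even allowing a global phase.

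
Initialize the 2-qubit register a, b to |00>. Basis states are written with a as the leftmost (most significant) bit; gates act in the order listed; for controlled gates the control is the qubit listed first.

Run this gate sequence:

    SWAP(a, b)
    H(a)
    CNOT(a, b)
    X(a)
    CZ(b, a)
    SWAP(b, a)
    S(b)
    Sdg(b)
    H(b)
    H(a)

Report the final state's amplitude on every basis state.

After the circuit, the state carries amplitude sqrt(2)/2 on |00>, 0 on |01>, 0 on |10>, -sqrt(2)/2 on |11>.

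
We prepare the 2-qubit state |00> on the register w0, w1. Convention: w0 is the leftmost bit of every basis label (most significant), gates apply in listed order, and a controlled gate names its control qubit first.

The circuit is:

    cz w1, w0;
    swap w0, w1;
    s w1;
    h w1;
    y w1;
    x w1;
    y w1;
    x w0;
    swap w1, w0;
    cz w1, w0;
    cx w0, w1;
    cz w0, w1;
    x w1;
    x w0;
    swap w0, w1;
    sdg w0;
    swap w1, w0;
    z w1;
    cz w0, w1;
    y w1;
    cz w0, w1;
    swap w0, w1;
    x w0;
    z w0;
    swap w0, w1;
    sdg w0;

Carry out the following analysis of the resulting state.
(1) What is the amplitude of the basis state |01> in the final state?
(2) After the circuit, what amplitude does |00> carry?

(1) The amplitude on |01> is -sqrt(2)/2.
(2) |00> carries amplitude 0 in the final state.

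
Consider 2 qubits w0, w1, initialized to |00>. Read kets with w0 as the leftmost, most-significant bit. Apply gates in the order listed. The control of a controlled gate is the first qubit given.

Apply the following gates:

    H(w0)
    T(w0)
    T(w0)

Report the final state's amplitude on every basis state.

The resulting statevector has amplitude sqrt(2)/2 on |00>, 0 on |01>, sqrt(2)*I/2 on |10>, 0 on |11>.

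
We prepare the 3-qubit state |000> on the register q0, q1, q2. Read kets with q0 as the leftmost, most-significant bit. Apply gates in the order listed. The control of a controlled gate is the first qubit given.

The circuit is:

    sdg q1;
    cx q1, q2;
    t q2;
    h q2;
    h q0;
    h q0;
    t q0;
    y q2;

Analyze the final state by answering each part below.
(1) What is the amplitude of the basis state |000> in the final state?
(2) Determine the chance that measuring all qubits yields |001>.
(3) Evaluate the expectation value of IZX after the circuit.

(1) |000> carries amplitude -sqrt(2)*I/2 in the final state.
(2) The probability of measuring |001> is 1/2.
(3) In the final state, IZX has expectation -1.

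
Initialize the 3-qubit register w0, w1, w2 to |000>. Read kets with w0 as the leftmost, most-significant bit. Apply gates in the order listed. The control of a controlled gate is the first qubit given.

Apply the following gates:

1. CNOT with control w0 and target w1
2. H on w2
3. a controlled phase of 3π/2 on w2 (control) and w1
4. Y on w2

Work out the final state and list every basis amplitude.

The final amplitudes are -sqrt(2)*I/2 on |000>, sqrt(2)*I/2 on |001>, and 0 on every other basis state.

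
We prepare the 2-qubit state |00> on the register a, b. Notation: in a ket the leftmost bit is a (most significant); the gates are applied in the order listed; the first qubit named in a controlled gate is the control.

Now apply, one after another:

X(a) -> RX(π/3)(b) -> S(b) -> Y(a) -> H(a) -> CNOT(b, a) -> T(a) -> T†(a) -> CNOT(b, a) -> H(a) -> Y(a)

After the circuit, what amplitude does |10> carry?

|10> carries amplitude sqrt(3)/2 in the final state. Key observation: the block from step 5 through step 10 cancels to the identity and can be dropped.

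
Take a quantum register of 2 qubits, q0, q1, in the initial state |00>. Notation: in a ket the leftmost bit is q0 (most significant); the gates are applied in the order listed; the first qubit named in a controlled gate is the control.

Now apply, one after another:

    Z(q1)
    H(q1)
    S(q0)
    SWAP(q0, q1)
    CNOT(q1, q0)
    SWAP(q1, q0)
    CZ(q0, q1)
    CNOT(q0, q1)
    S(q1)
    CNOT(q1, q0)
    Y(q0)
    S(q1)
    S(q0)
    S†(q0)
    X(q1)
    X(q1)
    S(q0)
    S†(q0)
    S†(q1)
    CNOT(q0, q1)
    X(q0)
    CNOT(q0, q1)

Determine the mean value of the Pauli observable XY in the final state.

The observable XY averages to 1. Key observation: the block from step 12 through step 19 cancels to the identity and can be dropped.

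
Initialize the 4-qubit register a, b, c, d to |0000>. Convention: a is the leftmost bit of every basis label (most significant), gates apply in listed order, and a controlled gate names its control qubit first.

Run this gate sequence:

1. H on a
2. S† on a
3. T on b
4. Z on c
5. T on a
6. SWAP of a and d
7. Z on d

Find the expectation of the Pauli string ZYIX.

In the final state, ZYIX has expectation 0.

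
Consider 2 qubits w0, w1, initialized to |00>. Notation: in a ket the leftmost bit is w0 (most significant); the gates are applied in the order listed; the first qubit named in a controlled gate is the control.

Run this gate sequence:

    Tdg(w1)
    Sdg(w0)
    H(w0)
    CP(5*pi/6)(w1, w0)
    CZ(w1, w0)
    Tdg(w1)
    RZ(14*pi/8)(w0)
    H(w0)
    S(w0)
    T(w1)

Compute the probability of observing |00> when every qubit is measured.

Outcome |00> occurs with probability sqrt(2)/4 + 1/2.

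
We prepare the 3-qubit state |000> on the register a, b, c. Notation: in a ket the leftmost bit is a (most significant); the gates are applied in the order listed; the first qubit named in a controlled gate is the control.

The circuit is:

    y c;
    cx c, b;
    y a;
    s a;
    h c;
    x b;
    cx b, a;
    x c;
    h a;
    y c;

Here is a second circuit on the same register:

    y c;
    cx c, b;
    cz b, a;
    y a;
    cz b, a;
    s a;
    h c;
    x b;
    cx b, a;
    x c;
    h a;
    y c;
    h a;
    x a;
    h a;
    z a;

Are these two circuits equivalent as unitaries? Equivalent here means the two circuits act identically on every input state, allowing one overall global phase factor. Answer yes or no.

No — the two circuits implement different unitaries, even allowing a global phase.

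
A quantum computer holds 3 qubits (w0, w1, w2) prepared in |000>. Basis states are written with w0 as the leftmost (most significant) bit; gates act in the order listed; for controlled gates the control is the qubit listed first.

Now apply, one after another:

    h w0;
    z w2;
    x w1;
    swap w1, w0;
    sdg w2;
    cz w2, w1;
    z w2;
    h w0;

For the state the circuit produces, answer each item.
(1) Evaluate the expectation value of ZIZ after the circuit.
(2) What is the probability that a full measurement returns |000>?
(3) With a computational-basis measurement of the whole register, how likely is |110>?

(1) The observable ZIZ averages to 0.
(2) Outcome |000> occurs with probability 1/4.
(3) A full measurement returns |110> with probability 1/4.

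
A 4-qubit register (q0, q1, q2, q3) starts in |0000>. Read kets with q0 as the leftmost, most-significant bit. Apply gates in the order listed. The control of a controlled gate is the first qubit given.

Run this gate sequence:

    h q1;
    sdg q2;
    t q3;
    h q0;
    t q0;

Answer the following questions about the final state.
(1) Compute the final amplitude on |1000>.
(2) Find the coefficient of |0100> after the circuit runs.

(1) The amplitude on |1000> is exp(I*pi/4)/2.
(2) |0100> carries amplitude 1/2 in the final state.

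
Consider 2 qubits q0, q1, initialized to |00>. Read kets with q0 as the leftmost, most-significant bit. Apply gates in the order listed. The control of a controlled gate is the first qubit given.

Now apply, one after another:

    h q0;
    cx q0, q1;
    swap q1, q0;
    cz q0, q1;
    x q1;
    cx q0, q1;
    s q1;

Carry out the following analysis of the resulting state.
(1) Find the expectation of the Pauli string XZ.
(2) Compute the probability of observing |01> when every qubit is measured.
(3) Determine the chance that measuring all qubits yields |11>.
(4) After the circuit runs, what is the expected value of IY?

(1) The observable XZ averages to 1.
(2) The probability of measuring |01> is 1/2.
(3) The probability of measuring |11> is 1/2.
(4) The expectation value of IY is 0.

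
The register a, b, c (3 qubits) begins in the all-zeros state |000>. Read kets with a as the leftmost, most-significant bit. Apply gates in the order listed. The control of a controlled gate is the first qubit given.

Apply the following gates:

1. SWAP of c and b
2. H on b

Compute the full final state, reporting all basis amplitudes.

The final amplitudes are sqrt(2)/2 on |000>, sqrt(2)/2 on |010>, and 0 on every other basis state.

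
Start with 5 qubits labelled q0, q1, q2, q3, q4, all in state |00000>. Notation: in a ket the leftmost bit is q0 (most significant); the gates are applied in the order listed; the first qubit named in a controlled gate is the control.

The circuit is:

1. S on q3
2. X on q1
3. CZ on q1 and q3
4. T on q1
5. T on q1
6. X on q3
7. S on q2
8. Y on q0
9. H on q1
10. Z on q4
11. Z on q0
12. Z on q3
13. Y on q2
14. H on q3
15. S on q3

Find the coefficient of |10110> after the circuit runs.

|10110> carries amplitude -1/2 in the final state.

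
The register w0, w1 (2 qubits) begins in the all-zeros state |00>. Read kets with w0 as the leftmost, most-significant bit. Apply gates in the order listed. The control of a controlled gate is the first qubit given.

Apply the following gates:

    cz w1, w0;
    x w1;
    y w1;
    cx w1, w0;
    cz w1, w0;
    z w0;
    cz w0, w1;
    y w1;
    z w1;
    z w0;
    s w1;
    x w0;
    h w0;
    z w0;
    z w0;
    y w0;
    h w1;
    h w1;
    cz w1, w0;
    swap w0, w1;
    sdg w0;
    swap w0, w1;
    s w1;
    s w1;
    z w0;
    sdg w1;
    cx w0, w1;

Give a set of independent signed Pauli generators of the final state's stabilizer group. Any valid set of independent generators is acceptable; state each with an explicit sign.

The final state is stabilized by the group generated by +XX, -ZZ; other independent generating sets are equally valid. Key observation: the block from step 17 through step 18 cancels to the identity and can be dropped.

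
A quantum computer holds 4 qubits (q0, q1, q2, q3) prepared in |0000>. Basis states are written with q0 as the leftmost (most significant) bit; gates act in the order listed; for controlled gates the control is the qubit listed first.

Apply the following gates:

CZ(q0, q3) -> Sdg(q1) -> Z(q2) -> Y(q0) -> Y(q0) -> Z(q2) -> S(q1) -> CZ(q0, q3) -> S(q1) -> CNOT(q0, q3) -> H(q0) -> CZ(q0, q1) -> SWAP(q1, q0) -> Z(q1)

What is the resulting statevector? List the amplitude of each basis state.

The final amplitudes are sqrt(2)/2 on |0000>, -sqrt(2)/2 on |0100>, and 0 on every other basis state. Key observation: steps 1-8 multiply out to the identity, so the circuit reduces to the remaining gates.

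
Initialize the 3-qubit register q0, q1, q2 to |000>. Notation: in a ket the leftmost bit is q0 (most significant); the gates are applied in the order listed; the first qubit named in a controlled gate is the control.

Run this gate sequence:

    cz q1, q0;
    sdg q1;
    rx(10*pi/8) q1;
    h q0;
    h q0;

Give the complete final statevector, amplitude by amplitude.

After the circuit, the state carries amplitude -sqrt(2 - sqrt(2))/2 on |000>, -I*sqrt(sqrt(2) + 2)/2 on |010>, and 0 on every other basis state. Key observation: gates 4-5 undo each other exactly, leaving only the rest of the circuit to track.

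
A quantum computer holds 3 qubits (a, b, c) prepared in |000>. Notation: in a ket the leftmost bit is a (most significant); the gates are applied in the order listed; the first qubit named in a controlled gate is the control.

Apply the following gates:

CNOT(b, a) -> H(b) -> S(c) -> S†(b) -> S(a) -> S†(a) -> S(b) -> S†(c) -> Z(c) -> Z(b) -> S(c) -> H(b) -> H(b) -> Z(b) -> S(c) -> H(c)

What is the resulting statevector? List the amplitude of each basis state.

After the circuit, the state carries amplitude 1/2 on |000>, 1/2 on |001>, 1/2 on |010>, 1/2 on |011>, 0 on |100>, 0 on |101>, 0 on |110>, 0 on |111>. Key observation: the block from step 3 through step 8 cancels to the identity and can be dropped.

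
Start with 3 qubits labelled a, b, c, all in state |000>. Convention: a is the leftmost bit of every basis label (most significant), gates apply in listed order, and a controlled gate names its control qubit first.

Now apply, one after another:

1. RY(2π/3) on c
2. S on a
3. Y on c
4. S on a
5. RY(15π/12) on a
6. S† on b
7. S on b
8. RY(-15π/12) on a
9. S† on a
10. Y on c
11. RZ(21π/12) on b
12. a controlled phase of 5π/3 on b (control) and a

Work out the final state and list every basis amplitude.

The final amplitudes are -exp(I*pi/8)/2 on |000>, -sqrt(3)*exp(I*pi/8)/2 on |001>, and 0 on every other basis state. Key observation: gates 3-10 undo each other exactly, leaving only the rest of the circuit to track.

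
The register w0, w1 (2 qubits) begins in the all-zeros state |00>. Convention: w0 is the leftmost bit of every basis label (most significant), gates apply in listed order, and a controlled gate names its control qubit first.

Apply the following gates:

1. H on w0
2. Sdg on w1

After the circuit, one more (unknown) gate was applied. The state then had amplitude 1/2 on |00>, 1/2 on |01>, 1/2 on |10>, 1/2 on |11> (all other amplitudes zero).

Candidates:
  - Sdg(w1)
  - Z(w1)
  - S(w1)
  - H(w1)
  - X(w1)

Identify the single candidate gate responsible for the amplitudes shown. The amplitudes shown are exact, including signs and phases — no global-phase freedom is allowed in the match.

It was H(w1) that produced the state shown.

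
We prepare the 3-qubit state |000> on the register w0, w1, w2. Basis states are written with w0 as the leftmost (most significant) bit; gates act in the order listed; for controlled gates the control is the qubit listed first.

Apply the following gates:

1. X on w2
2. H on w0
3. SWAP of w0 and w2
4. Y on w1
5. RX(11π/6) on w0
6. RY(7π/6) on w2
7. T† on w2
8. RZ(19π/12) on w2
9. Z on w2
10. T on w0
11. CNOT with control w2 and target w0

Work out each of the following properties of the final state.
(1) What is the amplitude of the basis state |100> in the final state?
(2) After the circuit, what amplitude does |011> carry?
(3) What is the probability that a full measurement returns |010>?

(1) The final state's coefficient on |100> equals 0.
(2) |011> carries amplitude (-sqrt(6) - sqrt(2))*exp(7*I*pi/24)/8 in the final state.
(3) Outcome |010> occurs with probability 3/8 - 3*sqrt(3)/16.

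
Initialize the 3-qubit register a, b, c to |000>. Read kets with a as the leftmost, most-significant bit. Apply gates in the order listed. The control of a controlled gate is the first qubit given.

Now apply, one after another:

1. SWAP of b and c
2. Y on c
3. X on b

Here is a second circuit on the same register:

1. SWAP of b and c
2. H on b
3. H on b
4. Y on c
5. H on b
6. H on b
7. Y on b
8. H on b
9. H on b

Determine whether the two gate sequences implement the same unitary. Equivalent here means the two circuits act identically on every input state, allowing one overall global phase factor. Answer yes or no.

No, they are not equivalent — no single phase factor reconciles the two unitaries.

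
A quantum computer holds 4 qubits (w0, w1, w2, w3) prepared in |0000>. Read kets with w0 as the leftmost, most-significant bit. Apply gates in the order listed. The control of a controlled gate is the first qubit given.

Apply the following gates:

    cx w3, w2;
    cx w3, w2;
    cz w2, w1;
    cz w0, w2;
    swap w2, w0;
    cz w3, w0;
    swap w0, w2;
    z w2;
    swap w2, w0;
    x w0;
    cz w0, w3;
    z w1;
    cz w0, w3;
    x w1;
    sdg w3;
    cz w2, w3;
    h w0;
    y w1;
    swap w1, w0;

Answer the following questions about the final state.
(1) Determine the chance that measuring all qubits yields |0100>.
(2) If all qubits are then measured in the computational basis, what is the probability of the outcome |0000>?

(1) Outcome |0100> occurs with probability 1/2.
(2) The probability of measuring |0000> is 1/2.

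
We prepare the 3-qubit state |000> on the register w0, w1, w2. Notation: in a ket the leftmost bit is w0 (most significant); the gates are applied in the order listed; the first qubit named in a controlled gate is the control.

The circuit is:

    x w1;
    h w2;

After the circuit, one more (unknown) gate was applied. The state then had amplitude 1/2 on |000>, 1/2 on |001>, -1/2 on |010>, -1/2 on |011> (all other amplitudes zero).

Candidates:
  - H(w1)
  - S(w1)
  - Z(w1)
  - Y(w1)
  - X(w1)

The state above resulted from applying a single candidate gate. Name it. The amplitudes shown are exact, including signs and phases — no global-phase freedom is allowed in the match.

The applied gate was H(w1).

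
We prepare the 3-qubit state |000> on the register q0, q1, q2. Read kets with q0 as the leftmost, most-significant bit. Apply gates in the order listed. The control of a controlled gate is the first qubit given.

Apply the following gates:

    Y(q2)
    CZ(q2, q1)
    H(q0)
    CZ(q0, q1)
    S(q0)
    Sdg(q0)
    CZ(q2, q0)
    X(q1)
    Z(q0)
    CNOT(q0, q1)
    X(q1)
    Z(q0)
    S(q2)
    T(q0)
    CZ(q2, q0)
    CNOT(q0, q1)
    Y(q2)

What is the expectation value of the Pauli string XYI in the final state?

The observable XYI averages to 0. Key observation: gates 5-6 undo each other exactly, leaving only the rest of the circuit to track.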